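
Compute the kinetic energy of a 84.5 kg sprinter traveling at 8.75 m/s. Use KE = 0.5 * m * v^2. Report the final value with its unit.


Velocity squared = 76.5625
KE = 0.5 * 84.5 * 76.5625 = 3234.77 J

3234.77 J


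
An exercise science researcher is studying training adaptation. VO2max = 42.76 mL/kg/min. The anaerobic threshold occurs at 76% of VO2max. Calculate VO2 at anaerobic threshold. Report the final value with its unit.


AT fraction = 76 / 100 = 0.76
AT VO2 = 42.76 * 0.76
= 32.5 mL/kg/min

32.5 mL/kg/min


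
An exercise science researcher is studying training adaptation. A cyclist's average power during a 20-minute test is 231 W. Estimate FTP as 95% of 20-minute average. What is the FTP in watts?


FTP = 20-min power * 0.95
= 231 * 0.95
= 219.45 W

219.45 W


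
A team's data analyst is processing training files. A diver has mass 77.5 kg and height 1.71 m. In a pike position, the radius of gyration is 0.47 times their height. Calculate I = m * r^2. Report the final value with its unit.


r = 0.47 * 1.71 = 0.8037 m
I = m * r^2 = 77.5 * 0.645934 = 50.06 kg*m^2

50.06 kg*m^2


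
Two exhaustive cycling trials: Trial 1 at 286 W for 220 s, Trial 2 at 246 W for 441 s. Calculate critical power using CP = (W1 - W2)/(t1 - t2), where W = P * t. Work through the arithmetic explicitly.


W1 = 286 * 220 = 62920 J
W2 = 246 * 441 = 108486 J
CP = (62920 - 108486) / (220 - 441)
= -45566 / -221
= 206.18 W

206.18 W


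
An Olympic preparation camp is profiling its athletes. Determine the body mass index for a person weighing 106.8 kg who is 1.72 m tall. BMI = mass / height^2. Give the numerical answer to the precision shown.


BMI = mass / height^2
= 106.8 / 1.72^2
= 106.8 / 2.9584
= 36.1 kg/m^2

36.1 kg/m^2


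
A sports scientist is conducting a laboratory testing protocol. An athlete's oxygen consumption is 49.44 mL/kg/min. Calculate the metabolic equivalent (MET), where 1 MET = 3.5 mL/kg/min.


MET = VO2 / 3.5
= 49.44 / 3.5
= 14.13 METs

14.13 METs


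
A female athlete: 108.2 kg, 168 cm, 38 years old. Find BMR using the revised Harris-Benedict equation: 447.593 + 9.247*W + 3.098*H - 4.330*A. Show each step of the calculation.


Intercept = 447.593
Weight contribution = 9.247 * 108.2 = 1000.5254
Height contribution = 3.098 * 168 = 520.464
Age contribution = 4.33 * 38 = 164.54
BMR = 447.593 + 1000.5254 + 520.464 - 164.54
= 1804.04 kcal/day

1804.04 kcal/day


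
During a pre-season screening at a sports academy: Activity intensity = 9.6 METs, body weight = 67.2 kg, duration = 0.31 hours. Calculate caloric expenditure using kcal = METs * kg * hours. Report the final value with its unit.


kcal = 9.6 * 67.2 * 0.31
= 645.12 * 0.31
= 199.99 kcal

199.99 kcal


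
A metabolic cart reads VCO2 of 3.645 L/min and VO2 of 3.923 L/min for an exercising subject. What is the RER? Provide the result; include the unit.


RER = VCO2 / VO2 = 3.645 / 3.923 = 0.9291

0.9291


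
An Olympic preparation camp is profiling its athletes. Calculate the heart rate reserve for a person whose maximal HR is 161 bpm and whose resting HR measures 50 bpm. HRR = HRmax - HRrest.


HRmax = 161 bpm
HRrest = 50 bpm
HRR = 161 - 50 = 111 bpm

111 bpm


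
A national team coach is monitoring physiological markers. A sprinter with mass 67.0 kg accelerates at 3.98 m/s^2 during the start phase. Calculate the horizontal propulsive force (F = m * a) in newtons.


F = m * a
= 67.0 * 3.98
= 266.66 N

266.66 N


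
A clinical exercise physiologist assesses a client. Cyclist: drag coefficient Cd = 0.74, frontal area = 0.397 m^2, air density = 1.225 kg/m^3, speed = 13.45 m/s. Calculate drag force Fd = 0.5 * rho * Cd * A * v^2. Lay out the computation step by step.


v^2 = 13.45^2 = 180.9025
Fd = 0.5 * 1.225 * 0.74 * 0.397 * 180.9025
= 32.552 N

32.552 N


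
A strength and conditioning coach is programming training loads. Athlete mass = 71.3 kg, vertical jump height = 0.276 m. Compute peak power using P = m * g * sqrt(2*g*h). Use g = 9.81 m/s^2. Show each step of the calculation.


sqrt(2 * 9.81 * 0.276) = sqrt(5.41512) = 2.327041 m/s
P = 71.3 * 9.81 * 2.327041
= 1627.66 W

1627.66 W


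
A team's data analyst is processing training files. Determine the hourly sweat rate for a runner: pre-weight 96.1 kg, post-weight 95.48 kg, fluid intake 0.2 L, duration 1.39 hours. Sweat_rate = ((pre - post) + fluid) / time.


Mass lost = 96.1 - 95.48 = 0.62 kg
Add fluid consumed: 0.62 + 0.2 = 0.82 L total sweat
Sweat rate = 0.82 / 1.39 = 0.59 L/h

0.59 L/h


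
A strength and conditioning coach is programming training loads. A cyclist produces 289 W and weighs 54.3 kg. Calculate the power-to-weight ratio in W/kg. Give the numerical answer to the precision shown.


P/W = power / mass
= 289 / 54.3
= 5.322 W/kg

5.322 W/kg


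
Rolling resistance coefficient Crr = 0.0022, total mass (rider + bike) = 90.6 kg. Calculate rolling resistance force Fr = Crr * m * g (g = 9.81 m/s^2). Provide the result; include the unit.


Fr = Crr * m * g
= 0.0022 * 90.6 * 9.81
= 1.955 N

1.955 N


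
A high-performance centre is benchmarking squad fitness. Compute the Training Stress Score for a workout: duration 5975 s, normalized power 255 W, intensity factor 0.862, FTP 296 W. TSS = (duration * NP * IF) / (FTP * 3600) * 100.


Product = 5975 * 255 * 0.862 = 1313364.75
Base = 296 * 3600 = 1065600
TSS = 1313364.75 / 1065600 * 100 = 123.25

123.25 TSS


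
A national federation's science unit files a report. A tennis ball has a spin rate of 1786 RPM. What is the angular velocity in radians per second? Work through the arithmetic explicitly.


Convert RPM to rad/s: multiply by 2*pi and divide by 60
omega = 1786 * 2 * pi / 60
= 187.029 rad/s

187.029 rad/s


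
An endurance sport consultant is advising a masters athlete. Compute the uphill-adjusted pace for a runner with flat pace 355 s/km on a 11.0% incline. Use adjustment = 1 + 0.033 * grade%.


Adjustment factor = 1 + 0.033 * 11.0 = 1.363
Grade-adjusted pace = 355 * 1.363 = 483.87 s/km

483.87 s/km


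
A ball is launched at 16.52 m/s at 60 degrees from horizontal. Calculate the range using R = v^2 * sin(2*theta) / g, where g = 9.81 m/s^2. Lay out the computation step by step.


sin(2 * 60) = sin(120) = 0.866025
v^2 = 16.52^2 = 272.9104
R = 272.9104 * 0.866025 / 9.81
= 24.092 m

24.092 m


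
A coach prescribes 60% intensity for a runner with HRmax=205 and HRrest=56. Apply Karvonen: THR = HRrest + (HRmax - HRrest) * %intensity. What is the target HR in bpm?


Heart rate reserve = 205 - 56 = 149
Intensity fraction = 60 / 100 = 0.6
THR = 56 + 149 * 0.6 = 145.4 bpm

145.4 bpm


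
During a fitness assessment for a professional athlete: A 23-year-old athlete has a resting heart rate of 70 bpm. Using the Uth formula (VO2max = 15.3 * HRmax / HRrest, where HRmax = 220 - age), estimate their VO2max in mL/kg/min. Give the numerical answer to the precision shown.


HRmax = 220 - 23 = 197 bpm
Ratio = HRmax / HRrest = 197 / 70 = 2.8143
VO2max = 15.3 * 2.8143 = 43.06 mL/kg/min

43.06 mL/kg/min


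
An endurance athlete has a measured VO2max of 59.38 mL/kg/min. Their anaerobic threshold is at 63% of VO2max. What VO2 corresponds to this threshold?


Anaerobic threshold VO2 = VO2max * 63%
= 59.38 * 0.63
= 37.41 mL/kg/min

37.41 mL/kg/min


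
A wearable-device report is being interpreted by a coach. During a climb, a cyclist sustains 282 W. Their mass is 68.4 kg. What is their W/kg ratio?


Power-to-weight = 282 W / 68.4 kg
= 4.123 W/kg

4.123 W/kg


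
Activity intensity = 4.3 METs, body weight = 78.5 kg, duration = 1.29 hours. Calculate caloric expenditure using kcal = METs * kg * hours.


kcal = 4.3 * 78.5 * 1.29
= 337.55 * 1.29
= 435.44 kcal

435.44 kcal


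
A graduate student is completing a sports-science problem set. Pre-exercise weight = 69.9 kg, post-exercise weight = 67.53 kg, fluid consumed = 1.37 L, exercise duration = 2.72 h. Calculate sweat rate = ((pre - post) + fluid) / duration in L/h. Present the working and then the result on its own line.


Weight loss = 69.9 - 67.53 = 2.37 kg (approx L)
Total sweat = 2.37 + 1.37 = 3.74 L
Sweat rate = 3.74 / 2.72 = 1.375 L/h

1.375 L/h


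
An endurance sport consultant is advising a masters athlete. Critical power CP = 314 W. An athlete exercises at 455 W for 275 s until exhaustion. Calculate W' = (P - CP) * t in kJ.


P - CP = 455 - 314 = 141 W
W' = 141 * 275 = 38775 J
= 38775 / 1000 = 38.775 kJ

38.775 kJ


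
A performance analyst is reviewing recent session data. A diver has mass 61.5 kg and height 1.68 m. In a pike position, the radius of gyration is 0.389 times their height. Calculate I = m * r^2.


r = 0.389 * 1.68 = 0.65352 m
I = m * r^2 = 61.5 * 0.427088 = 26.266 kg*m^2

26.266 kg*m^2


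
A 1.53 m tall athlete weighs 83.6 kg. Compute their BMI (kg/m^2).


height^2 = 2.3409 m^2
BMI = 83.6 / 2.3409 = 35.71 kg/m^2

35.71 kg/m^2


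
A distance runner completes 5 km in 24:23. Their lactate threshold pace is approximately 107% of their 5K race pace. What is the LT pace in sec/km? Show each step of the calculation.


Convert to seconds: 24 min 23 s = 1463 s
Pace per km = 1463 / 5 = 292.6 s/km
LT pace = 292.6 * 1.07 = 313.08 s/km

313.08 s/km


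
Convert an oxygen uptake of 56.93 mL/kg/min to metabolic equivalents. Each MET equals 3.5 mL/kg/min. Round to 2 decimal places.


One MET = 3.5 mL/kg/min
Number of METs = 56.93 / 3.5
= 16.27 METs

16.27 METs


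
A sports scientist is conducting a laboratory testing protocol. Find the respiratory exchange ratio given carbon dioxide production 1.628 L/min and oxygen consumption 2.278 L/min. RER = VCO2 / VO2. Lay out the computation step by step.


VCO2 = 1.628 L/min
VO2 = 2.278 L/min
RER = 1.628 / 2.278 = 0.7147

0.7147


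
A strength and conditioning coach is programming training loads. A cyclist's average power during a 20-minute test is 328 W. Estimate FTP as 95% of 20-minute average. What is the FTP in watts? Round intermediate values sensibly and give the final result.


FTP = 20-min power * 0.95
= 328 * 0.95
= 311.6 W

311.6 W


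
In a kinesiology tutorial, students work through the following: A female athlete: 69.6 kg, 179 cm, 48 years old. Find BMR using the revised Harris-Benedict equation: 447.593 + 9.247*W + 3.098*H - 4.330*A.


Intercept = 447.593
Weight contribution = 9.247 * 69.6 = 643.5912
Height contribution = 3.098 * 179 = 554.542
Age contribution = 4.33 * 48 = 207.84
BMR = 447.593 + 643.5912 + 554.542 - 207.84
= 1437.89 kcal/day

1437.89 kcal/day


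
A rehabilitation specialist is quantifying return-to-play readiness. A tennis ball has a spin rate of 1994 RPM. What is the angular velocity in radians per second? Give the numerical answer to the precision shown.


Convert RPM to rad/s: multiply by 2*pi and divide by 60
omega = 1994 * 2 * pi / 60
= 208.811 rad/s

208.811 rad/s


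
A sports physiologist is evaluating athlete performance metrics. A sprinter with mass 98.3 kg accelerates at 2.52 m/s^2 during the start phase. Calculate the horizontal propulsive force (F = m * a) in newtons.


F = m * a
= 98.3 * 2.52
= 247.72 N

247.72 N


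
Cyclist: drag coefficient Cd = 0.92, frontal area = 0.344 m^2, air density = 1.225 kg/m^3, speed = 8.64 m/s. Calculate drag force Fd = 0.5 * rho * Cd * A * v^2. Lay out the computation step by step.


v^2 = 8.64^2 = 74.6496
Fd = 0.5 * 1.225 * 0.92 * 0.344 * 74.6496
= 14.47 N

14.47 N


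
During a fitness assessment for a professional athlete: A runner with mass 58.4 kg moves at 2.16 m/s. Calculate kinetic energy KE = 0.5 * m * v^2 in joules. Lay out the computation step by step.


v^2 = 2.16^2 = 4.6656
KE = 0.5 * 58.4 * 4.6656
= 136.24 J

136.24 J


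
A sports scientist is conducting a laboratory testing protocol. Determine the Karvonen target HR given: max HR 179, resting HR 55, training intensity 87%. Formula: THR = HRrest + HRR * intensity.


HRR = HRmax - HRrest = 179 - 55 = 124
THR = 55 + 124 * 0.87
= 162.88 bpm

162.88 bpm


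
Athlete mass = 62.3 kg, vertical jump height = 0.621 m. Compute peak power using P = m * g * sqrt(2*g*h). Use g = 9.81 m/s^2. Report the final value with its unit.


sqrt(2 * 9.81 * 0.621) = sqrt(12.18402) = 3.490562 m/s
P = 62.3 * 9.81 * 3.490562
= 2133.3 W

2133.3 W


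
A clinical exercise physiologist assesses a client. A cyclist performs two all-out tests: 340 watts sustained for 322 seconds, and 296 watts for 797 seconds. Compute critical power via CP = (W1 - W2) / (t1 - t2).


W1 = P1 * t1 = 340 * 322 = 109480 J
W2 = P2 * t2 = 296 * 797 = 235912 J
CP = (109480 - 235912) / (322 - 797)
= 266.17 W

266.17 W


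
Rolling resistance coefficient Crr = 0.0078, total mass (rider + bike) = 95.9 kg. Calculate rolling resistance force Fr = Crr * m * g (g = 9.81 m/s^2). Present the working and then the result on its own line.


Fr = Crr * m * g
= 0.0078 * 95.9 * 9.81
= 7.338 N

7.338 N


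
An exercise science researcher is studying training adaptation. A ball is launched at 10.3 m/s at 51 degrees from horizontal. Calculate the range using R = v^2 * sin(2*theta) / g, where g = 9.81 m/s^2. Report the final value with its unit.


sin(2 * 51) = sin(102) = 0.978148
v^2 = 10.3^2 = 106.09
R = 106.09 * 0.978148 / 9.81
= 10.578 m

10.578 m


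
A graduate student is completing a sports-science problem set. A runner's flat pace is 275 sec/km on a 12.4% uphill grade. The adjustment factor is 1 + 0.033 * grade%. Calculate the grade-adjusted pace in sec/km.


Factor = 1 + 0.033 * 12.4 = 1.4092
Adjusted pace = 275 * 1.4092
= 387.53 sec/km

387.53 s/km


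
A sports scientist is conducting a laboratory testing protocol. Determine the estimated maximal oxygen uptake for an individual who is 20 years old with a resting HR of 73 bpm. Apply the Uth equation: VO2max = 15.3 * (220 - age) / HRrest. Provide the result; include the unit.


HRmax = 220 - 20 = 200
VO2max = 15.3 * (200 / 73)
= 15.3 * 2.7397
= 41.92 mL/kg/min

41.92 mL/kg/min


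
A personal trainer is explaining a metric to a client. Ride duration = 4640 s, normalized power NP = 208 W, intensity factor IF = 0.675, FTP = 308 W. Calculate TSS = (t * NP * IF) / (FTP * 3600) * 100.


Numerator = 4640 * 208 * 0.675 = 651456.0
Denominator = 308 * 3600 = 1108800
TSS = 651456.0 / 1108800 * 100
= 58.75

58.75 TSS


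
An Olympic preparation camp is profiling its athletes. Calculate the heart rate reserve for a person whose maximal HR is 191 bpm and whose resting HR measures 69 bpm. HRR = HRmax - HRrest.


HRmax = 191 bpm
HRrest = 69 bpm
HRR = 191 - 69 = 122 bpm

122 bpm


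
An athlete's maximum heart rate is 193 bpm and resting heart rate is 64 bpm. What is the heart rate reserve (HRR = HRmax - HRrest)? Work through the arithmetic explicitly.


HRR = HRmax - HRrest
= 193 - 64
= 129 bpm

129 bpm


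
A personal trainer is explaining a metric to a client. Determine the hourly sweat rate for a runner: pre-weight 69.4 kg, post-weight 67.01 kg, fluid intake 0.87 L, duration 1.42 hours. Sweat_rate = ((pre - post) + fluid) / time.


Mass lost = 69.4 - 67.01 = 2.39 kg
Add fluid consumed: 2.39 + 0.87 = 3.26 L total sweat
Sweat rate = 3.26 / 1.42 = 2.296 L/h

2.296 L/h


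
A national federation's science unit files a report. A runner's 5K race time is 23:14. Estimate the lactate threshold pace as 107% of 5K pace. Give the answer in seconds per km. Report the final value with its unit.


Total race time = 23*60 + 14 = 1394 seconds
5K pace = 1394 / 5 = 278.8 sec/km
LT pace = 278.8 * 1.07 = 298.32 sec/km

298.32 s/km


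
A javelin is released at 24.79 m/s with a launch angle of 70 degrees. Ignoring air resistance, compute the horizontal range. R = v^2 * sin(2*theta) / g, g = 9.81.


Launch speed squared = 614.5441
sin(2 * 70 deg) = 0.642788
Range = 614.5441 * 0.642788 / 9.81
= 40.267 m

40.267 m


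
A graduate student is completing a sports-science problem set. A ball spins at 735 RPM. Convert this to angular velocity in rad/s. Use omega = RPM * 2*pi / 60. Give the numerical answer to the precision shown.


omega = 735 * 2 * pi / 60
= 735 * 6.28318531 / 60
= 4618.141 / 60
= 76.969 rad/s

76.969 rad/s


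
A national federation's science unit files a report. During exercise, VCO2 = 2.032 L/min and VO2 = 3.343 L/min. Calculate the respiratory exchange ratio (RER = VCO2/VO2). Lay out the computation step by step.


RER = VCO2 / VO2
= 2.032 / 3.343
= 0.6078

0.6078


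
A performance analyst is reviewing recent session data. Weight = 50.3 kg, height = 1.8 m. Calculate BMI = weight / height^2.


height^2 = 1.8^2 = 3.24
BMI = 50.3 / 3.24 = 15.52 kg/m^2

15.52 kg/m^2


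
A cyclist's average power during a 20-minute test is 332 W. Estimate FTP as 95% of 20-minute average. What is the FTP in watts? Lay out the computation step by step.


FTP = 20-min power * 0.95
= 332 * 0.95
= 315.4 W

315.4 W


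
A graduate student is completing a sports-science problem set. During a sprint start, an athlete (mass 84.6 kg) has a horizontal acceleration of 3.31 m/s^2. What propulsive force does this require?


Propulsive force = mass * acceleration
= 84.6 kg * 3.31 m/s^2
= 280.03 N

280.03 N


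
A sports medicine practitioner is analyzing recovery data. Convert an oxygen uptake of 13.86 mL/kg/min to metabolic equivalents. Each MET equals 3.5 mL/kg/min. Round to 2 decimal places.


One MET = 3.5 mL/kg/min
Number of METs = 13.86 / 3.5
= 3.96 METs

3.96 METs


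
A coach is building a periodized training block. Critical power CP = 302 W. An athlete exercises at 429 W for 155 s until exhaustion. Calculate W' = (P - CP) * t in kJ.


P - CP = 429 - 302 = 127 W
W' = 127 * 155 = 19685 J
= 19685 / 1000 = 19.685 kJ

19.685 kJ


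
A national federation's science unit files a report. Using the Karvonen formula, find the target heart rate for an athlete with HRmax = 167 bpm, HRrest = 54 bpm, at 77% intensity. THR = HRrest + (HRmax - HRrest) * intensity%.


HRR = 167 - 54 = 113
THR = 54 + 113 * 0.77
= 54 + 87.01
= 141.01 bpm

141.01 bpm


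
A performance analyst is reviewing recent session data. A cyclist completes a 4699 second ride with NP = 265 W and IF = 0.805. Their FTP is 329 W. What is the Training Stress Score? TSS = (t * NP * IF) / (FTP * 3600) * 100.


t * NP * IF = 4699 * 265 * 0.805 = 1002414.175
FTP * 3600 = 1184400
TSS = (1002414.175 / 1184400) * 100 = 84.63

84.63 TSS


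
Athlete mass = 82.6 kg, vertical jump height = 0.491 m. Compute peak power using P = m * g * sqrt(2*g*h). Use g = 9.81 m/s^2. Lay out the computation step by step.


sqrt(2 * 9.81 * 0.491) = sqrt(9.63342) = 3.103775 m/s
P = 82.6 * 9.81 * 3.103775
= 2515.01 W

2515.01 W


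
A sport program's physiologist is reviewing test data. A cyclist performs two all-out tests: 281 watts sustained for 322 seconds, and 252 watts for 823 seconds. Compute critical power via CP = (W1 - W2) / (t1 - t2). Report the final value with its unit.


W1 = P1 * t1 = 281 * 322 = 90482 J
W2 = P2 * t2 = 252 * 823 = 207396 J
CP = (90482 - 207396) / (322 - 823)
= 233.36 W

233.36 W


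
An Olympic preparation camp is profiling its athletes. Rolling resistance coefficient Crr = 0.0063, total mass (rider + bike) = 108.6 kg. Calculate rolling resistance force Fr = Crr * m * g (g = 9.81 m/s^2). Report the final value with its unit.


Fr = Crr * m * g
= 0.0063 * 108.6 * 9.81
= 6.712 N

6.712 N


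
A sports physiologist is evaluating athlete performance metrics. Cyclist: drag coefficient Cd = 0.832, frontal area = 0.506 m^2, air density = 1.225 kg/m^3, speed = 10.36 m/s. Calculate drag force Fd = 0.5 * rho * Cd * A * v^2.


v^2 = 10.36^2 = 107.3296
Fd = 0.5 * 1.225 * 0.832 * 0.506 * 107.3296
= 27.676 N

27.676 N


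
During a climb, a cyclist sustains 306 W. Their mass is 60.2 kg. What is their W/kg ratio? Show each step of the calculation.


Power-to-weight = 306 W / 60.2 kg
= 5.083 W/kg

5.083 W/kg


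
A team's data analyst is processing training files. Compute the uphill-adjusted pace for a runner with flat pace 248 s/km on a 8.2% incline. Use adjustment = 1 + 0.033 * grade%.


Adjustment factor = 1 + 0.033 * 8.2 = 1.2706
Grade-adjusted pace = 248 * 1.2706 = 315.11 s/km

315.11 s/km


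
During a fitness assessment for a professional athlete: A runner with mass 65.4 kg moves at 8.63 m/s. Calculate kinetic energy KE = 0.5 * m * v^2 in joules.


v^2 = 8.63^2 = 74.4769
KE = 0.5 * 65.4 * 74.4769
= 2435.39 J

2435.39 J


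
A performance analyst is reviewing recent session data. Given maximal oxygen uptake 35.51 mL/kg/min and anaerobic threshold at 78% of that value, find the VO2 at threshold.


Percentage as decimal = 0.78
VO2 at AT = 35.51 * 0.78 = 27.7 mL/kg/min

27.7 mL/kg/min


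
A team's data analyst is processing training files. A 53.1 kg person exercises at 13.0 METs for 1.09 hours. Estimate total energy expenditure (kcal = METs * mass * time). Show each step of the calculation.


Energy = METs * mass(kg) * time(h)
= 13.0 * 53.1 * 1.09
= 752.43 kcal

752.43 kcal


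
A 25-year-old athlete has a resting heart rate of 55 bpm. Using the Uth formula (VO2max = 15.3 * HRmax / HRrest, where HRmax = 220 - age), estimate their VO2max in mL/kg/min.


HRmax = 220 - 25 = 195 bpm
Ratio = HRmax / HRrest = 195 / 55 = 3.5455
VO2max = 15.3 * 3.5455 = 54.25 mL/kg/min

54.25 mL/kg/min


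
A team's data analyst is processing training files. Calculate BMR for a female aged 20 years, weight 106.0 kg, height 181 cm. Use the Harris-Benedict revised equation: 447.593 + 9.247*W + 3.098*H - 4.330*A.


Substituting values:
W term = 9.247 * 106.0 = 980.182
H term = 3.098 * 181 = 560.738
A term = 4.330 * 20 = 86.6
BMR = 1901.91 kcal/day

1901.91 kcal/day


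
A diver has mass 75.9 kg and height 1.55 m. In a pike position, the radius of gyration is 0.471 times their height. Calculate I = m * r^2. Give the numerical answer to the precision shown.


r = 0.471 * 1.55 = 0.73005 m
I = m * r^2 = 75.9 * 0.532973 = 40.453 kg*m^2

40.453 kg*m^2


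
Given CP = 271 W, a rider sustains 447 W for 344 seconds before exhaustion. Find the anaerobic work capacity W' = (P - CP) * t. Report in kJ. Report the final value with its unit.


Excess power = 447 - 271 = 176 W
Work above CP = 176 * 344 = 60544 J
W' = 60.544 kJ

60.544 kJ


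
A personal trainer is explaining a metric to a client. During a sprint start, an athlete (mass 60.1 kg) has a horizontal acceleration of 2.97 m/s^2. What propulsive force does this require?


Propulsive force = mass * acceleration
= 60.1 kg * 2.97 m/s^2
= 178.5 N

178.5 N


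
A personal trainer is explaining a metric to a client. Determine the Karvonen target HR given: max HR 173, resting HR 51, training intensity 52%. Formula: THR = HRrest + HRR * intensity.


HRR = HRmax - HRrest = 173 - 51 = 122
THR = 51 + 122 * 0.52
= 114.44 bpm

114.44 bpm


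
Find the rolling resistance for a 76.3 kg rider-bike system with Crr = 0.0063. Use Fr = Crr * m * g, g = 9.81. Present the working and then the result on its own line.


m * g = 76.3 * 9.81 = 748.503 N
Fr = 0.0063 * 748.503 = 4.716 N

4.716 N


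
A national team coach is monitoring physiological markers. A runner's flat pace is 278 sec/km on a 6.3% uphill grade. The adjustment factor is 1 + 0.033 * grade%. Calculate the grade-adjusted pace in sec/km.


Factor = 1 + 0.033 * 6.3 = 1.2079
Adjusted pace = 278 * 1.2079
= 335.8 sec/km

335.8 s/km


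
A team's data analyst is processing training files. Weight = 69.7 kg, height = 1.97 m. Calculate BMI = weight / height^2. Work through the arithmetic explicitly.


height^2 = 1.97^2 = 3.8809
BMI = 69.7 / 3.8809 = 17.96 kg/m^2

17.96 kg/m^2


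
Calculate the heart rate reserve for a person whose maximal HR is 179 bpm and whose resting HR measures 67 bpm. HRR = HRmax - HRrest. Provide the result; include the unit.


HRmax = 179 bpm
HRrest = 67 bpm
HRR = 179 - 67 = 112 bpm

112 bpm


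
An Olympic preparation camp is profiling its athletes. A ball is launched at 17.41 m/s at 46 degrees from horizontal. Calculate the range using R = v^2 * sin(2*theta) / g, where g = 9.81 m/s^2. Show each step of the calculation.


sin(2 * 46) = sin(92) = 0.999391
v^2 = 17.41^2 = 303.1081
R = 303.1081 * 0.999391 / 9.81
= 30.879 m

30.879 m


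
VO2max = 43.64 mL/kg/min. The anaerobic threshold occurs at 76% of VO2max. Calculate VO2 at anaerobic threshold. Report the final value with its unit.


AT fraction = 76 / 100 = 0.76
AT VO2 = 43.64 * 0.76
= 33.17 mL/kg/min

33.17 mL/kg/min


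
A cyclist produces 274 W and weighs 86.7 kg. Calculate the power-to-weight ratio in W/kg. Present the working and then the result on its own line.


P/W = power / mass
= 274 / 86.7
= 3.16 W/kg

3.16 W/kg


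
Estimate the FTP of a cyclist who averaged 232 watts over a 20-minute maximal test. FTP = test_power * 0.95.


FTP = 232 * 0.95 = 220.4 W

220.4 W


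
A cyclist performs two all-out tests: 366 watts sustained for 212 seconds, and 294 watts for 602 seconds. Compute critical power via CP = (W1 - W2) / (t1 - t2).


W1 = P1 * t1 = 366 * 212 = 77592 J
W2 = P2 * t2 = 294 * 602 = 176988 J
CP = (77592 - 176988) / (212 - 602)
= 254.86 W

254.86 W


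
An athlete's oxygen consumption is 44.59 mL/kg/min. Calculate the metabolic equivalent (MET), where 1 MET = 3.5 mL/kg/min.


MET = VO2 / 3.5
= 44.59 / 3.5
= 12.74 METs

12.74 METs


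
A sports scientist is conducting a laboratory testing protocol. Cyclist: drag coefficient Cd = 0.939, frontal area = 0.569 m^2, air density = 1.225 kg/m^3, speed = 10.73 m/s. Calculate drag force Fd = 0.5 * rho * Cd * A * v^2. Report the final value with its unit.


v^2 = 10.73^2 = 115.1329
Fd = 0.5 * 1.225 * 0.939 * 0.569 * 115.1329
= 37.678 N

37.678 N


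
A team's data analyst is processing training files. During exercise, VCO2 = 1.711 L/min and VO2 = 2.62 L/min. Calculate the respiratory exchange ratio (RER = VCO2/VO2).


RER = VCO2 / VO2
= 1.711 / 2.62
= 0.6531

0.6531


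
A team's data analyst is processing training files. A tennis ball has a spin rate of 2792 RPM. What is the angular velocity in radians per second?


Convert RPM to rad/s: multiply by 2*pi and divide by 60
omega = 2792 * 2 * pi / 60
= 292.378 rad/s

292.378 rad/s


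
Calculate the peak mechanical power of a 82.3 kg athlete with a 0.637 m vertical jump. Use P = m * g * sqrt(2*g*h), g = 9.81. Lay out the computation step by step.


First, sqrt(2gh) = sqrt(2 * 9.81 * 0.637)
= sqrt(12.49794) = 3.535243 m/s
Power = 82.3 * 9.81 * 3.535243 = 2854.22 W

2854.22 W


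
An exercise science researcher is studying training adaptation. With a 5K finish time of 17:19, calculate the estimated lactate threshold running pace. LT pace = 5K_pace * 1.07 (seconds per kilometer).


Race duration = 1039 s for 5 km
Average pace = 1039 / 5 = 207.8 s/km
LT pace = 207.8 * 1.07
= 222.35 s/km

222.35 s/km


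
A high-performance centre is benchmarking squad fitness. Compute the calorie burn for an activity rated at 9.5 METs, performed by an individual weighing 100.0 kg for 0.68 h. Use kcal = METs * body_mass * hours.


Product of METs and mass = 9.5 * 100.0 = 950.0
Total kcal = 950.0 * 0.68 = 646.0 kcal

646.0 kcal


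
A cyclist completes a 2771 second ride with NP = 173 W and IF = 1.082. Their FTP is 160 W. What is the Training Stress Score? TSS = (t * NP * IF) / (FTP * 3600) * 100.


t * NP * IF = 2771 * 173 * 1.082 = 518692.406
FTP * 3600 = 576000
TSS = (518692.406 / 576000) * 100 = 90.05

90.05 TSS


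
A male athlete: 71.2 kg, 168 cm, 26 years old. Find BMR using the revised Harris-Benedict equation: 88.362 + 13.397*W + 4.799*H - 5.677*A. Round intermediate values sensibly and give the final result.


Intercept = 88.362
Weight contribution = 13.397 * 71.2 = 953.8664
Height contribution = 4.799 * 168 = 806.232
Age contribution = 5.677 * 26 = 147.602
BMR = 88.362 + 953.8664 + 806.232 - 147.602
= 1700.86 kcal/day

1700.86 kcal/day


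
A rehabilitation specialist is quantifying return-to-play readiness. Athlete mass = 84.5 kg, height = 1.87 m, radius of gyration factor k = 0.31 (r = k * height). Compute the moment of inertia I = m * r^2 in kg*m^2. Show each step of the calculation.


r = k * height = 0.31 * 1.87 = 0.5797 m
r^2 = 0.5797^2 = 0.336052
I = 84.5 * 0.336052 = 28.396 kg*m^2

28.396 kg*m^2


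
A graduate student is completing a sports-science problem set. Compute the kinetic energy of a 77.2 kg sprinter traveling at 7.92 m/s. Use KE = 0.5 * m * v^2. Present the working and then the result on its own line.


Velocity squared = 62.7264
KE = 0.5 * 77.2 * 62.7264 = 2421.24 J

2421.24 J


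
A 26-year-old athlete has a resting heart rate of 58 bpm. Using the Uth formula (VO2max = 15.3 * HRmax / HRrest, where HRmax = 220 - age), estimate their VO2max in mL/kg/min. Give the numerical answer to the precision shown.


HRmax = 220 - 26 = 194 bpm
Ratio = HRmax / HRrest = 194 / 58 = 3.3448
VO2max = 15.3 * 3.3448 = 51.18 mL/kg/min

51.18 mL/kg/min


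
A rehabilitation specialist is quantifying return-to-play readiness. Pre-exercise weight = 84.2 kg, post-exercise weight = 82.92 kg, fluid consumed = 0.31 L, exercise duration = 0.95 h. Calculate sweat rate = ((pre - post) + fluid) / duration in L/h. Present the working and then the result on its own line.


Weight loss = 84.2 - 82.92 = 1.28 kg (approx L)
Total sweat = 1.28 + 0.31 = 1.59 L
Sweat rate = 1.59 / 0.95 = 1.674 L/h

1.674 L/h


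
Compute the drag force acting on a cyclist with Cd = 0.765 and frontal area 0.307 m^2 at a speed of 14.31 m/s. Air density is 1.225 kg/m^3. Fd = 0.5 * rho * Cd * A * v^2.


Step 1: v^2 = 204.7761
Step 2: Fd = 0.5 * 1.225 * 0.765 * 0.307 * 204.7761
= 29.457 N

29.457 N


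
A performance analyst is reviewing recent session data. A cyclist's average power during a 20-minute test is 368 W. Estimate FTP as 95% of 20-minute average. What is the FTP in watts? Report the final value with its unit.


FTP = 20-min power * 0.95
= 368 * 0.95
= 349.6 W

349.6 W


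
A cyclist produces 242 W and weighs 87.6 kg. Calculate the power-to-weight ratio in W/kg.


P/W = power / mass
= 242 / 87.6
= 2.763 W/kg

2.763 W/kg


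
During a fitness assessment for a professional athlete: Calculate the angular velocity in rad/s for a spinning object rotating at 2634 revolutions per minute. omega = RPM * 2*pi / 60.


omega = RPM * 2*pi / 60
= 2634 * 6.28318531 / 60
= 275.832 rad/s

275.832 rad/s


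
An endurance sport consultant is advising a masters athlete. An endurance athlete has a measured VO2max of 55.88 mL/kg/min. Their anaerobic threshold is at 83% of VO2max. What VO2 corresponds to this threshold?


Anaerobic threshold VO2 = VO2max * 83%
= 55.88 * 0.83
= 46.38 mL/kg/min

46.38 mL/kg/min


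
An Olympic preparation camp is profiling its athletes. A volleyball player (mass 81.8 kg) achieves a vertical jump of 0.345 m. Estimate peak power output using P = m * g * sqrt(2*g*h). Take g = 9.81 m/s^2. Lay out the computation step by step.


2 * g * h = 2 * 9.81 * 0.345 = 6.7689
sqrt(6.7689) = 2.601711 m/s
P = 81.8 * 9.81 * 2.601711 = 2087.76 W

2087.76 W


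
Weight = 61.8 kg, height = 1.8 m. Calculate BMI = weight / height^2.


height^2 = 1.8^2 = 3.24
BMI = 61.8 / 3.24 = 19.07 kg/m^2

19.07 kg/m^2


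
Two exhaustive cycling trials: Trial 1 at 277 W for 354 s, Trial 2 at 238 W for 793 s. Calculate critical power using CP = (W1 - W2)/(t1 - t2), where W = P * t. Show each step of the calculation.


W1 = 277 * 354 = 98058 J
W2 = 238 * 793 = 188734 J
CP = (98058 - 188734) / (354 - 793)
= -90676 / -439
= 206.55 W

206.55 W


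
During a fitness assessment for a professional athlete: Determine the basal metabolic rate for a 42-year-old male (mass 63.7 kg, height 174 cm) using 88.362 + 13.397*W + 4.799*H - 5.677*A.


BMR = 88.362 + 13.397*63.7 + 4.799*174 - 5.677*42
= 1538.34 kcal/day

1538.34 kcal/day


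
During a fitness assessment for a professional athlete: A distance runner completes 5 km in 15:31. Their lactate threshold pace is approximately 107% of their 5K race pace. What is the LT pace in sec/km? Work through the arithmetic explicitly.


Convert to seconds: 15 min 31 s = 931 s
Pace per km = 931 / 5 = 186.2 s/km
LT pace = 186.2 * 1.07 = 199.23 s/km

199.23 s/km


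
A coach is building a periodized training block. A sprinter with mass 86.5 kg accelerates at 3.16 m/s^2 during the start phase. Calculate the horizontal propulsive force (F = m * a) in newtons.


F = m * a
= 86.5 * 3.16
= 273.34 N

273.34 N


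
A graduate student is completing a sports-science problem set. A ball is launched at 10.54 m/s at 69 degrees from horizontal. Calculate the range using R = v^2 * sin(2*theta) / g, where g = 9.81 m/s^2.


sin(2 * 69) = sin(138) = 0.669131
v^2 = 10.54^2 = 111.0916
R = 111.0916 * 0.669131 / 9.81
= 7.577 m

7.577 m


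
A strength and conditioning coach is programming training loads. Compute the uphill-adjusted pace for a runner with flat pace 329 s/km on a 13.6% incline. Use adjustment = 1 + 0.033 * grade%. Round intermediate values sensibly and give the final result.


Adjustment factor = 1 + 0.033 * 13.6 = 1.4488
Grade-adjusted pace = 329 * 1.4488 = 476.66 s/km

476.66 s/km


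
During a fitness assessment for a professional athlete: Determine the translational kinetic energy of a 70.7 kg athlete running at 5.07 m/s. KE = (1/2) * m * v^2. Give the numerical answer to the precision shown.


KE = 0.5 * m * v^2
= 0.5 * 70.7 * 5.07^2
= 0.5 * 70.7 * 25.7049
= 908.67 J

908.67 J


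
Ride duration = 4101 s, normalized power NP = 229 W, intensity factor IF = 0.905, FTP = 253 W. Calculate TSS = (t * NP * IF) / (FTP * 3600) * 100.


Numerator = 4101 * 229 * 0.905 = 849911.745
Denominator = 253 * 3600 = 910800
TSS = 849911.745 / 910800 * 100
= 93.31

93.31 TSS


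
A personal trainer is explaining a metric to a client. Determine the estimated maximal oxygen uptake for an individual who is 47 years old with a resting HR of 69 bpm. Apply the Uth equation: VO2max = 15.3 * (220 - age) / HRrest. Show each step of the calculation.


HRmax = 220 - 47 = 173
VO2max = 15.3 * (173 / 69)
= 15.3 * 2.5072
= 38.36 mL/kg/min

38.36 mL/kg/min


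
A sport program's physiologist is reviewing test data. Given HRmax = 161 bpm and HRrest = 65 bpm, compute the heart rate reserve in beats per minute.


Heart rate reserve = maximum HR minus resting HR
HRR = 161 - 65 = 96 bpm

96 bpm


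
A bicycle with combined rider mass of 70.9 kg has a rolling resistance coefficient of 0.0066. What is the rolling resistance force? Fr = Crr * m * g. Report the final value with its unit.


Fr = 0.0066 * 70.9 * 9.81
= 0.46794 * 9.81
= 4.59 N

4.59 N


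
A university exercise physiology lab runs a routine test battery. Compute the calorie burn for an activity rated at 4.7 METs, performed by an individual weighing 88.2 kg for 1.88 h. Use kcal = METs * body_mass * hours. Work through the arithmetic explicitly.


Product of METs and mass = 4.7 * 88.2 = 414.54
Total kcal = 414.54 * 1.88 = 779.34 kcal

779.34 kcal


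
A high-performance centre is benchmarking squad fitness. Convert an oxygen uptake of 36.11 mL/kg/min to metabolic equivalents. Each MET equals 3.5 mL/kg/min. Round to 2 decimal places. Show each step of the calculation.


One MET = 3.5 mL/kg/min
Number of METs = 36.11 / 3.5
= 10.32 METs

10.32 METs


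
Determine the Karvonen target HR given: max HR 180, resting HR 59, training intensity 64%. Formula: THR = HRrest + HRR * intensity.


HRR = HRmax - HRrest = 180 - 59 = 121
THR = 59 + 121 * 0.64
= 136.44 bpm

136.44 bpm


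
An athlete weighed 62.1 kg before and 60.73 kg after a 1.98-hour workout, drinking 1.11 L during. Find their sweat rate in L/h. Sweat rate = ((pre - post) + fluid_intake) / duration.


Body mass change = 1.37 kg
Total sweat loss = 1.37 + 1.11 = 2.48 L
Rate = 2.48 / 1.98 = 1.253 L/h

1.253 L/h


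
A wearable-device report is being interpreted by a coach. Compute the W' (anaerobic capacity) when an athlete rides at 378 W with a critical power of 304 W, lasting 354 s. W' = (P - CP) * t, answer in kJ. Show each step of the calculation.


Above-CP power = 74 W
Duration = 354 s
W' = 74 * 354 = 26196 J
Convert: 26196 / 1000 = 26.196 kJ

26.196 kJ


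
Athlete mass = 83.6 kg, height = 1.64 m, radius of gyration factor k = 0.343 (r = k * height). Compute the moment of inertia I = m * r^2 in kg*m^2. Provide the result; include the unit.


r = k * height = 0.343 * 1.64 = 0.56252 m
r^2 = 0.56252^2 = 0.316429
I = 83.6 * 0.316429 = 26.453 kg*m^2

26.453 kg*m^2


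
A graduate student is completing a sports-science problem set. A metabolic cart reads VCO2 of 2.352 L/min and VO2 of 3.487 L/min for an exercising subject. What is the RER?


RER = VCO2 / VO2 = 2.352 / 3.487 = 0.6745

0.6745


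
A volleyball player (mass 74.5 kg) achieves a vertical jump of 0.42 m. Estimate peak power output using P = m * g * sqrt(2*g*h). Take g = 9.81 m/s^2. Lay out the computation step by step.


2 * g * h = 2 * 9.81 * 0.42 = 8.2404
sqrt(8.2404) = 2.87061 m/s
P = 74.5 * 9.81 * 2.87061 = 2097.97 W

2097.97 W


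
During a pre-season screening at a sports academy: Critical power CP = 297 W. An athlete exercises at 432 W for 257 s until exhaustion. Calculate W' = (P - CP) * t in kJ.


P - CP = 432 - 297 = 135 W
W' = 135 * 257 = 34695 J
= 34695 / 1000 = 34.695 kJ

34.695 kJ


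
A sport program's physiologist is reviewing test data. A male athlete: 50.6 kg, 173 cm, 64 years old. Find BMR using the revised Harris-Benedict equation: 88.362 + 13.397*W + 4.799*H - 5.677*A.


Intercept = 88.362
Weight contribution = 13.397 * 50.6 = 677.8882
Height contribution = 4.799 * 173 = 830.227
Age contribution = 5.677 * 64 = 363.328
BMR = 88.362 + 677.8882 + 830.227 - 363.328
= 1233.15 kcal/day

1233.15 kcal/day


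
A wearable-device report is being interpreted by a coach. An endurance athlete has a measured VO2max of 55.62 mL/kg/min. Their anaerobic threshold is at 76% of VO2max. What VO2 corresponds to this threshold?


Anaerobic threshold VO2 = VO2max * 76%
= 55.62 * 0.76
= 42.27 mL/kg/min

42.27 mL/kg/min


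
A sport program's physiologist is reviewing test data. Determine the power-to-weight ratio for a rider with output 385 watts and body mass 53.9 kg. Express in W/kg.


P/W = 385 / 53.9 = 7.143 W/kg

7.143 W/kg


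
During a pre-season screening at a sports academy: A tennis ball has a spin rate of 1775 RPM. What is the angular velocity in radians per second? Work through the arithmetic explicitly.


Convert RPM to rad/s: multiply by 2*pi and divide by 60
omega = 1775 * 2 * pi / 60
= 185.878 rad/s

185.878 rad/s


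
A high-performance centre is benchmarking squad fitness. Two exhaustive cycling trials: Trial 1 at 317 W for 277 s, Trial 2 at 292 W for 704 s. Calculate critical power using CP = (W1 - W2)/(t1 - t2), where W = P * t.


W1 = 317 * 277 = 87809 J
W2 = 292 * 704 = 205568 J
CP = (87809 - 205568) / (277 - 704)
= -117759 / -427
= 275.78 W

275.78 W


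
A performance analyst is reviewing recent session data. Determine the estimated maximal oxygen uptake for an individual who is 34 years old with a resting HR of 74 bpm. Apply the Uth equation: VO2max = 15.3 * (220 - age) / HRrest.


HRmax = 220 - 34 = 186
VO2max = 15.3 * (186 / 74)
= 15.3 * 2.5135
= 38.46 mL/kg/min

38.46 mL/kg/min


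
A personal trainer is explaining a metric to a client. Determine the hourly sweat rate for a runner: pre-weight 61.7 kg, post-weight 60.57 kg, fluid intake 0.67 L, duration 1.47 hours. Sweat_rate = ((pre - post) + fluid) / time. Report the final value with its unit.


Mass lost = 61.7 - 60.57 = 1.13 kg
Add fluid consumed: 1.13 + 0.67 = 1.8 L total sweat
Sweat rate = 1.8 / 1.47 = 1.224 L/h

1.224 L/h


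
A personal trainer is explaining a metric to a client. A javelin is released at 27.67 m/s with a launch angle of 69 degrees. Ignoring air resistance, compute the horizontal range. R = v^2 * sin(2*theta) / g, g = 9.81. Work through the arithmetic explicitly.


Launch speed squared = 765.6289
sin(2 * 69 deg) = 0.669131
Range = 765.6289 * 0.669131 / 9.81
= 52.223 m

52.223 m
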